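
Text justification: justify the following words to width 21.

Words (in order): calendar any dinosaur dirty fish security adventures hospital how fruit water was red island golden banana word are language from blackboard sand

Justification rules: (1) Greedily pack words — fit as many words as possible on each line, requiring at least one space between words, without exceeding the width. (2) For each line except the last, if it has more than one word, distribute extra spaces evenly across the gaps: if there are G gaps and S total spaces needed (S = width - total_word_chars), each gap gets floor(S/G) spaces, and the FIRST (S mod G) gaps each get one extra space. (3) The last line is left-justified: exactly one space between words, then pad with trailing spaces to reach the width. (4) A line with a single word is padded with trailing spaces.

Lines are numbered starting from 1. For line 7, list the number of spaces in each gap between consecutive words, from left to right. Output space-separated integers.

Line 1: ['calendar', 'any', 'dinosaur'] (min_width=21, slack=0)
Line 2: ['dirty', 'fish', 'security'] (min_width=19, slack=2)
Line 3: ['adventures', 'hospital'] (min_width=19, slack=2)
Line 4: ['how', 'fruit', 'water', 'was'] (min_width=19, slack=2)
Line 5: ['red', 'island', 'golden'] (min_width=17, slack=4)
Line 6: ['banana', 'word', 'are'] (min_width=15, slack=6)
Line 7: ['language', 'from'] (min_width=13, slack=8)
Line 8: ['blackboard', 'sand'] (min_width=15, slack=6)

Answer: 9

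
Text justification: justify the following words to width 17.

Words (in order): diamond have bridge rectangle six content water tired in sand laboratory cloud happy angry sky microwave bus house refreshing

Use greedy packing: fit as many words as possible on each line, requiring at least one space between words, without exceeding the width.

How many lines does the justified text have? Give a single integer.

Answer: 8

Derivation:
Line 1: ['diamond', 'have'] (min_width=12, slack=5)
Line 2: ['bridge', 'rectangle'] (min_width=16, slack=1)
Line 3: ['six', 'content', 'water'] (min_width=17, slack=0)
Line 4: ['tired', 'in', 'sand'] (min_width=13, slack=4)
Line 5: ['laboratory', 'cloud'] (min_width=16, slack=1)
Line 6: ['happy', 'angry', 'sky'] (min_width=15, slack=2)
Line 7: ['microwave', 'bus'] (min_width=13, slack=4)
Line 8: ['house', 'refreshing'] (min_width=16, slack=1)
Total lines: 8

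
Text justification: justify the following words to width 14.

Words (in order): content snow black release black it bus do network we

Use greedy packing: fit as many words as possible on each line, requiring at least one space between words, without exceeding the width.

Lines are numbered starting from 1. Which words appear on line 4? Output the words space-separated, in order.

Line 1: ['content', 'snow'] (min_width=12, slack=2)
Line 2: ['black', 'release'] (min_width=13, slack=1)
Line 3: ['black', 'it', 'bus'] (min_width=12, slack=2)
Line 4: ['do', 'network', 'we'] (min_width=13, slack=1)

Answer: do network we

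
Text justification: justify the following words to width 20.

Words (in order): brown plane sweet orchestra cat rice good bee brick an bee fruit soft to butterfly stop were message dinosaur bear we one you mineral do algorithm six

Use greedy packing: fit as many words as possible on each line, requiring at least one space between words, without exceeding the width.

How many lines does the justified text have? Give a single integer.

Answer: 9

Derivation:
Line 1: ['brown', 'plane', 'sweet'] (min_width=17, slack=3)
Line 2: ['orchestra', 'cat', 'rice'] (min_width=18, slack=2)
Line 3: ['good', 'bee', 'brick', 'an'] (min_width=17, slack=3)
Line 4: ['bee', 'fruit', 'soft', 'to'] (min_width=17, slack=3)
Line 5: ['butterfly', 'stop', 'were'] (min_width=19, slack=1)
Line 6: ['message', 'dinosaur'] (min_width=16, slack=4)
Line 7: ['bear', 'we', 'one', 'you'] (min_width=15, slack=5)
Line 8: ['mineral', 'do', 'algorithm'] (min_width=20, slack=0)
Line 9: ['six'] (min_width=3, slack=17)
Total lines: 9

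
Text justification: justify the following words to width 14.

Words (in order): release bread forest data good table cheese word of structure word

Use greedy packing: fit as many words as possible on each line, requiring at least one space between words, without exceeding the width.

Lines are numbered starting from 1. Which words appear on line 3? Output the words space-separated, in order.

Answer: good table

Derivation:
Line 1: ['release', 'bread'] (min_width=13, slack=1)
Line 2: ['forest', 'data'] (min_width=11, slack=3)
Line 3: ['good', 'table'] (min_width=10, slack=4)
Line 4: ['cheese', 'word', 'of'] (min_width=14, slack=0)
Line 5: ['structure', 'word'] (min_width=14, slack=0)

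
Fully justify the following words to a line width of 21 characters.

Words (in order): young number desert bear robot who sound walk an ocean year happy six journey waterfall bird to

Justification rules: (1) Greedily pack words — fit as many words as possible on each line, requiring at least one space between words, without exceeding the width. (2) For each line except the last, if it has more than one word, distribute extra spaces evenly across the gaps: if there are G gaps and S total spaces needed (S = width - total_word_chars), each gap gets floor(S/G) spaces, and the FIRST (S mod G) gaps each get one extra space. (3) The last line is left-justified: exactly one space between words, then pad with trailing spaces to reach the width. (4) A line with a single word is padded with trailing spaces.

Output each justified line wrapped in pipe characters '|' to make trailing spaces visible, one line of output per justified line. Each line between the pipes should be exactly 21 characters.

Answer: |young  number  desert|
|bear  robot who sound|
|walk  an  ocean  year|
|happy   six   journey|
|waterfall bird to    |

Derivation:
Line 1: ['young', 'number', 'desert'] (min_width=19, slack=2)
Line 2: ['bear', 'robot', 'who', 'sound'] (min_width=20, slack=1)
Line 3: ['walk', 'an', 'ocean', 'year'] (min_width=18, slack=3)
Line 4: ['happy', 'six', 'journey'] (min_width=17, slack=4)
Line 5: ['waterfall', 'bird', 'to'] (min_width=17, slack=4)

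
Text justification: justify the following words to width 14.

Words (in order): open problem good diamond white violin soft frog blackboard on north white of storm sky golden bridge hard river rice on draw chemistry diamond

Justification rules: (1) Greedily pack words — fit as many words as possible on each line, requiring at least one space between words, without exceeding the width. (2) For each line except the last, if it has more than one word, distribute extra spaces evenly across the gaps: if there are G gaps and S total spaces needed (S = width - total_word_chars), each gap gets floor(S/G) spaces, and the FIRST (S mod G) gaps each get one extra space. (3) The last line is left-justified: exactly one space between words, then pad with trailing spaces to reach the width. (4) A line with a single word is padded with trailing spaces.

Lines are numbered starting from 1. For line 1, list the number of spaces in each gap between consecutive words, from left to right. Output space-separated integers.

Line 1: ['open', 'problem'] (min_width=12, slack=2)
Line 2: ['good', 'diamond'] (min_width=12, slack=2)
Line 3: ['white', 'violin'] (min_width=12, slack=2)
Line 4: ['soft', 'frog'] (min_width=9, slack=5)
Line 5: ['blackboard', 'on'] (min_width=13, slack=1)
Line 6: ['north', 'white', 'of'] (min_width=14, slack=0)
Line 7: ['storm', 'sky'] (min_width=9, slack=5)
Line 8: ['golden', 'bridge'] (min_width=13, slack=1)
Line 9: ['hard', 'river'] (min_width=10, slack=4)
Line 10: ['rice', 'on', 'draw'] (min_width=12, slack=2)
Line 11: ['chemistry'] (min_width=9, slack=5)
Line 12: ['diamond'] (min_width=7, slack=7)

Answer: 3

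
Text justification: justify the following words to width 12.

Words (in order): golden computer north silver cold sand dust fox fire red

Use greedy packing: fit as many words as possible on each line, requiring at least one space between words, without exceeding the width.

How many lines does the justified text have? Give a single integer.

Line 1: ['golden'] (min_width=6, slack=6)
Line 2: ['computer'] (min_width=8, slack=4)
Line 3: ['north', 'silver'] (min_width=12, slack=0)
Line 4: ['cold', 'sand'] (min_width=9, slack=3)
Line 5: ['dust', 'fox'] (min_width=8, slack=4)
Line 6: ['fire', 'red'] (min_width=8, slack=4)
Total lines: 6

Answer: 6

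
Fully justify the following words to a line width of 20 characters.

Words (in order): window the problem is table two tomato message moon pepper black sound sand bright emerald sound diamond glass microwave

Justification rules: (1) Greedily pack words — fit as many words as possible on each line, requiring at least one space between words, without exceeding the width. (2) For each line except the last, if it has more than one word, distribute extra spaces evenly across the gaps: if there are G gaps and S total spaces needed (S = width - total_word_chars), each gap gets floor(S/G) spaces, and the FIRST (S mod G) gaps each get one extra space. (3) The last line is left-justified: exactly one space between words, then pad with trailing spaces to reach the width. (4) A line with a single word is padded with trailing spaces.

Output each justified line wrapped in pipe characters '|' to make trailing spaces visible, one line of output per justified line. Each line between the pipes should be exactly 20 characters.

Answer: |window  the  problem|
|is  table two tomato|
|message  moon pepper|
|black   sound   sand|
|bright emerald sound|
|diamond        glass|
|microwave           |

Derivation:
Line 1: ['window', 'the', 'problem'] (min_width=18, slack=2)
Line 2: ['is', 'table', 'two', 'tomato'] (min_width=19, slack=1)
Line 3: ['message', 'moon', 'pepper'] (min_width=19, slack=1)
Line 4: ['black', 'sound', 'sand'] (min_width=16, slack=4)
Line 5: ['bright', 'emerald', 'sound'] (min_width=20, slack=0)
Line 6: ['diamond', 'glass'] (min_width=13, slack=7)
Line 7: ['microwave'] (min_width=9, slack=11)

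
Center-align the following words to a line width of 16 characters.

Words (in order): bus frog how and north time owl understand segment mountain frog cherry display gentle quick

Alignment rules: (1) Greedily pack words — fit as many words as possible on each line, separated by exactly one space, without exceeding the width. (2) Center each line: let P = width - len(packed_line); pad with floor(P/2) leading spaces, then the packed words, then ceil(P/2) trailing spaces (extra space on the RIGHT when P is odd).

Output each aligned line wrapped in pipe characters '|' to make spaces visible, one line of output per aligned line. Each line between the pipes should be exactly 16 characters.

Answer: |bus frog how and|
| north time owl |
|   understand   |
|segment mountain|
|  frog cherry   |
| display gentle |
|     quick      |

Derivation:
Line 1: ['bus', 'frog', 'how', 'and'] (min_width=16, slack=0)
Line 2: ['north', 'time', 'owl'] (min_width=14, slack=2)
Line 3: ['understand'] (min_width=10, slack=6)
Line 4: ['segment', 'mountain'] (min_width=16, slack=0)
Line 5: ['frog', 'cherry'] (min_width=11, slack=5)
Line 6: ['display', 'gentle'] (min_width=14, slack=2)
Line 7: ['quick'] (min_width=5, slack=11)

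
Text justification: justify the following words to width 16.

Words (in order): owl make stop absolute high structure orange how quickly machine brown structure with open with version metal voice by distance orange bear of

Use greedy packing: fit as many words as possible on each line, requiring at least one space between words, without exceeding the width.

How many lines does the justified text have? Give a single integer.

Answer: 11

Derivation:
Line 1: ['owl', 'make', 'stop'] (min_width=13, slack=3)
Line 2: ['absolute', 'high'] (min_width=13, slack=3)
Line 3: ['structure', 'orange'] (min_width=16, slack=0)
Line 4: ['how', 'quickly'] (min_width=11, slack=5)
Line 5: ['machine', 'brown'] (min_width=13, slack=3)
Line 6: ['structure', 'with'] (min_width=14, slack=2)
Line 7: ['open', 'with'] (min_width=9, slack=7)
Line 8: ['version', 'metal'] (min_width=13, slack=3)
Line 9: ['voice', 'by'] (min_width=8, slack=8)
Line 10: ['distance', 'orange'] (min_width=15, slack=1)
Line 11: ['bear', 'of'] (min_width=7, slack=9)
Total lines: 11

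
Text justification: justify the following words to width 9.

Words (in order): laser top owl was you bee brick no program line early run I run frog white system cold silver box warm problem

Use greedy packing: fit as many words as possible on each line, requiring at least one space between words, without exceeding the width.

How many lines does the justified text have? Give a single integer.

Answer: 15

Derivation:
Line 1: ['laser', 'top'] (min_width=9, slack=0)
Line 2: ['owl', 'was'] (min_width=7, slack=2)
Line 3: ['you', 'bee'] (min_width=7, slack=2)
Line 4: ['brick', 'no'] (min_width=8, slack=1)
Line 5: ['program'] (min_width=7, slack=2)
Line 6: ['line'] (min_width=4, slack=5)
Line 7: ['early', 'run'] (min_width=9, slack=0)
Line 8: ['I', 'run'] (min_width=5, slack=4)
Line 9: ['frog'] (min_width=4, slack=5)
Line 10: ['white'] (min_width=5, slack=4)
Line 11: ['system'] (min_width=6, slack=3)
Line 12: ['cold'] (min_width=4, slack=5)
Line 13: ['silver'] (min_width=6, slack=3)
Line 14: ['box', 'warm'] (min_width=8, slack=1)
Line 15: ['problem'] (min_width=7, slack=2)
Total lines: 15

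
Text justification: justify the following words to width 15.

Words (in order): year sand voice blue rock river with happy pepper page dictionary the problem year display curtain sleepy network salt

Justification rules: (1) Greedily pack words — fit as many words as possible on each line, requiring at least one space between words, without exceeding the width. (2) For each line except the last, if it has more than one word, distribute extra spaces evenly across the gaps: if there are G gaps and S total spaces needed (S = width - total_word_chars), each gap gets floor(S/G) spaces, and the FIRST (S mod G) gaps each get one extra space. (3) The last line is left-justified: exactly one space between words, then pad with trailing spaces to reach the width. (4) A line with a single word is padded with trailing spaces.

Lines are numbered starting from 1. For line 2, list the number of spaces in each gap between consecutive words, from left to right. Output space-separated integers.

Answer: 1 1

Derivation:
Line 1: ['year', 'sand', 'voice'] (min_width=15, slack=0)
Line 2: ['blue', 'rock', 'river'] (min_width=15, slack=0)
Line 3: ['with', 'happy'] (min_width=10, slack=5)
Line 4: ['pepper', 'page'] (min_width=11, slack=4)
Line 5: ['dictionary', 'the'] (min_width=14, slack=1)
Line 6: ['problem', 'year'] (min_width=12, slack=3)
Line 7: ['display', 'curtain'] (min_width=15, slack=0)
Line 8: ['sleepy', 'network'] (min_width=14, slack=1)
Line 9: ['salt'] (min_width=4, slack=11)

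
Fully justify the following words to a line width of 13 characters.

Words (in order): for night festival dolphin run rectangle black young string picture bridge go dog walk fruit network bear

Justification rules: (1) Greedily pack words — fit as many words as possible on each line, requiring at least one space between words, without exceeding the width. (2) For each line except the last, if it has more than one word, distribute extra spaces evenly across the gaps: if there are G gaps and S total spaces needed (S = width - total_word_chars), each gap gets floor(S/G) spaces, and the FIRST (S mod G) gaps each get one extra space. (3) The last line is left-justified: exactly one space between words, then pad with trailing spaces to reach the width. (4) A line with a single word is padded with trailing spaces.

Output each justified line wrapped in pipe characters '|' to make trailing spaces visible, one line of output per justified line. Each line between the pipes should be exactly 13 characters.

Line 1: ['for', 'night'] (min_width=9, slack=4)
Line 2: ['festival'] (min_width=8, slack=5)
Line 3: ['dolphin', 'run'] (min_width=11, slack=2)
Line 4: ['rectangle'] (min_width=9, slack=4)
Line 5: ['black', 'young'] (min_width=11, slack=2)
Line 6: ['string'] (min_width=6, slack=7)
Line 7: ['picture'] (min_width=7, slack=6)
Line 8: ['bridge', 'go', 'dog'] (min_width=13, slack=0)
Line 9: ['walk', 'fruit'] (min_width=10, slack=3)
Line 10: ['network', 'bear'] (min_width=12, slack=1)

Answer: |for     night|
|festival     |
|dolphin   run|
|rectangle    |
|black   young|
|string       |
|picture      |
|bridge go dog|
|walk    fruit|
|network bear |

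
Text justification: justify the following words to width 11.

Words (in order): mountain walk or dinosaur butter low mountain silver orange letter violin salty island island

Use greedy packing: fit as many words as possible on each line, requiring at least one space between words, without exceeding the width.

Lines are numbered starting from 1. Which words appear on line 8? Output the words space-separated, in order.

Line 1: ['mountain'] (min_width=8, slack=3)
Line 2: ['walk', 'or'] (min_width=7, slack=4)
Line 3: ['dinosaur'] (min_width=8, slack=3)
Line 4: ['butter', 'low'] (min_width=10, slack=1)
Line 5: ['mountain'] (min_width=8, slack=3)
Line 6: ['silver'] (min_width=6, slack=5)
Line 7: ['orange'] (min_width=6, slack=5)
Line 8: ['letter'] (min_width=6, slack=5)
Line 9: ['violin'] (min_width=6, slack=5)
Line 10: ['salty'] (min_width=5, slack=6)
Line 11: ['island'] (min_width=6, slack=5)
Line 12: ['island'] (min_width=6, slack=5)

Answer: letter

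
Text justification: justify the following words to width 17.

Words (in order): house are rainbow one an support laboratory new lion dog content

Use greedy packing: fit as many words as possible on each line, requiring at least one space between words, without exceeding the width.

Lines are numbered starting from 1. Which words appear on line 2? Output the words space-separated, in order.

Line 1: ['house', 'are', 'rainbow'] (min_width=17, slack=0)
Line 2: ['one', 'an', 'support'] (min_width=14, slack=3)
Line 3: ['laboratory', 'new'] (min_width=14, slack=3)
Line 4: ['lion', 'dog', 'content'] (min_width=16, slack=1)

Answer: one an support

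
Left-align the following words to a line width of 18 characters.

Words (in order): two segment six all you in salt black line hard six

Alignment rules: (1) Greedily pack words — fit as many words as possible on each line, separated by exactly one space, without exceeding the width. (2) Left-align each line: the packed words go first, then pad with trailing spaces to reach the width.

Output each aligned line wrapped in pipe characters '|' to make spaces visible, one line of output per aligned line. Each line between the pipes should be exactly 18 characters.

Answer: |two segment six   |
|all you in salt   |
|black line hard   |
|six               |

Derivation:
Line 1: ['two', 'segment', 'six'] (min_width=15, slack=3)
Line 2: ['all', 'you', 'in', 'salt'] (min_width=15, slack=3)
Line 3: ['black', 'line', 'hard'] (min_width=15, slack=3)
Line 4: ['six'] (min_width=3, slack=15)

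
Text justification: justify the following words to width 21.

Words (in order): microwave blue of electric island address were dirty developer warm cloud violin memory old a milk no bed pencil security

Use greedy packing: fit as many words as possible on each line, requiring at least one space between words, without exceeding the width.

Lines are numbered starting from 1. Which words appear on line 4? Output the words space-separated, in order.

Answer: developer warm cloud

Derivation:
Line 1: ['microwave', 'blue', 'of'] (min_width=17, slack=4)
Line 2: ['electric', 'island'] (min_width=15, slack=6)
Line 3: ['address', 'were', 'dirty'] (min_width=18, slack=3)
Line 4: ['developer', 'warm', 'cloud'] (min_width=20, slack=1)
Line 5: ['violin', 'memory', 'old', 'a'] (min_width=19, slack=2)
Line 6: ['milk', 'no', 'bed', 'pencil'] (min_width=18, slack=3)
Line 7: ['security'] (min_width=8, slack=13)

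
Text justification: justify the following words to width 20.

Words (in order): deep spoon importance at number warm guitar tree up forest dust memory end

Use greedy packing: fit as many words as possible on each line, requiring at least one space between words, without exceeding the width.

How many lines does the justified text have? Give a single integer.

Answer: 5

Derivation:
Line 1: ['deep', 'spoon'] (min_width=10, slack=10)
Line 2: ['importance', 'at', 'number'] (min_width=20, slack=0)
Line 3: ['warm', 'guitar', 'tree', 'up'] (min_width=19, slack=1)
Line 4: ['forest', 'dust', 'memory'] (min_width=18, slack=2)
Line 5: ['end'] (min_width=3, slack=17)
Total lines: 5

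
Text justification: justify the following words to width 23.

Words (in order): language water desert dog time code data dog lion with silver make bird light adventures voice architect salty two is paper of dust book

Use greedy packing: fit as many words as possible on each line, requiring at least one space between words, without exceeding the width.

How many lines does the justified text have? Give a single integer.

Line 1: ['language', 'water', 'desert'] (min_width=21, slack=2)
Line 2: ['dog', 'time', 'code', 'data', 'dog'] (min_width=22, slack=1)
Line 3: ['lion', 'with', 'silver', 'make'] (min_width=21, slack=2)
Line 4: ['bird', 'light', 'adventures'] (min_width=21, slack=2)
Line 5: ['voice', 'architect', 'salty'] (min_width=21, slack=2)
Line 6: ['two', 'is', 'paper', 'of', 'dust'] (min_width=20, slack=3)
Line 7: ['book'] (min_width=4, slack=19)
Total lines: 7

Answer: 7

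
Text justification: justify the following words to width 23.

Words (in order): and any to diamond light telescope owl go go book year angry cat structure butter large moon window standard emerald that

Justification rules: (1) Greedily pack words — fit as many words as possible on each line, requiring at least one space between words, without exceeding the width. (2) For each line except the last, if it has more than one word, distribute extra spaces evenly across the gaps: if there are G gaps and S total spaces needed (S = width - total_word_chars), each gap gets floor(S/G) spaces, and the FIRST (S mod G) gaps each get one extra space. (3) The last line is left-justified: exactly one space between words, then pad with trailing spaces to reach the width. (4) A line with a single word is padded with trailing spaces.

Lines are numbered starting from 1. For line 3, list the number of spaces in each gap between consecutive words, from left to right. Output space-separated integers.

Line 1: ['and', 'any', 'to', 'diamond'] (min_width=18, slack=5)
Line 2: ['light', 'telescope', 'owl', 'go'] (min_width=22, slack=1)
Line 3: ['go', 'book', 'year', 'angry', 'cat'] (min_width=22, slack=1)
Line 4: ['structure', 'butter', 'large'] (min_width=22, slack=1)
Line 5: ['moon', 'window', 'standard'] (min_width=20, slack=3)
Line 6: ['emerald', 'that'] (min_width=12, slack=11)

Answer: 2 1 1 1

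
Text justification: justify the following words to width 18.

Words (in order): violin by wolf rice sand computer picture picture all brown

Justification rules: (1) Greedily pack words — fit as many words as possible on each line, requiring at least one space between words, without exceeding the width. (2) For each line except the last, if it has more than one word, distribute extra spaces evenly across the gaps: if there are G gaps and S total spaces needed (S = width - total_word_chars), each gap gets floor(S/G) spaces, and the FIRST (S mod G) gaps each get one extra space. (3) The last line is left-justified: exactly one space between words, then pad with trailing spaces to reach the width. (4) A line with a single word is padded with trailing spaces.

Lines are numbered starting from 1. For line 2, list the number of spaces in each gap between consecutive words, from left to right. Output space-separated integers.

Line 1: ['violin', 'by', 'wolf'] (min_width=14, slack=4)
Line 2: ['rice', 'sand', 'computer'] (min_width=18, slack=0)
Line 3: ['picture', 'picture'] (min_width=15, slack=3)
Line 4: ['all', 'brown'] (min_width=9, slack=9)

Answer: 1 1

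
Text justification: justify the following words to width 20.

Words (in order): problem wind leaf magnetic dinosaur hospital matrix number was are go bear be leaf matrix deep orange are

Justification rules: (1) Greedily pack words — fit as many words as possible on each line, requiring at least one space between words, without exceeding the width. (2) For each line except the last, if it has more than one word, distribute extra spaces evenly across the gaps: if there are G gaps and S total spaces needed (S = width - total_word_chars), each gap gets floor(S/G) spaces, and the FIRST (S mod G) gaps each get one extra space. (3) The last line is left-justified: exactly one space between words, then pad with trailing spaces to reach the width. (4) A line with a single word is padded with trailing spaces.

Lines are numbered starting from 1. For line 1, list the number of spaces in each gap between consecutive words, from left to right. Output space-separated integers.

Answer: 3 2

Derivation:
Line 1: ['problem', 'wind', 'leaf'] (min_width=17, slack=3)
Line 2: ['magnetic', 'dinosaur'] (min_width=17, slack=3)
Line 3: ['hospital', 'matrix'] (min_width=15, slack=5)
Line 4: ['number', 'was', 'are', 'go'] (min_width=17, slack=3)
Line 5: ['bear', 'be', 'leaf', 'matrix'] (min_width=19, slack=1)
Line 6: ['deep', 'orange', 'are'] (min_width=15, slack=5)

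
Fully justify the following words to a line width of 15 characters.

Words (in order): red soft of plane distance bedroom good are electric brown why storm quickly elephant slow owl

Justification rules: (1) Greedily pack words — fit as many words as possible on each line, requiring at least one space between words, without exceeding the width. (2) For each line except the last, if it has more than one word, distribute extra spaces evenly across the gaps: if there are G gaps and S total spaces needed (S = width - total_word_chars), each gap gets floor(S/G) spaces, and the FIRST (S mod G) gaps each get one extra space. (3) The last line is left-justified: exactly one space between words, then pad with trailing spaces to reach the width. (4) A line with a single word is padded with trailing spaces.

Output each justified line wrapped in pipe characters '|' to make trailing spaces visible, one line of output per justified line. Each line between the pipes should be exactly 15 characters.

Line 1: ['red', 'soft', 'of'] (min_width=11, slack=4)
Line 2: ['plane', 'distance'] (min_width=14, slack=1)
Line 3: ['bedroom', 'good'] (min_width=12, slack=3)
Line 4: ['are', 'electric'] (min_width=12, slack=3)
Line 5: ['brown', 'why', 'storm'] (min_width=15, slack=0)
Line 6: ['quickly'] (min_width=7, slack=8)
Line 7: ['elephant', 'slow'] (min_width=13, slack=2)
Line 8: ['owl'] (min_width=3, slack=12)

Answer: |red   soft   of|
|plane  distance|
|bedroom    good|
|are    electric|
|brown why storm|
|quickly        |
|elephant   slow|
|owl            |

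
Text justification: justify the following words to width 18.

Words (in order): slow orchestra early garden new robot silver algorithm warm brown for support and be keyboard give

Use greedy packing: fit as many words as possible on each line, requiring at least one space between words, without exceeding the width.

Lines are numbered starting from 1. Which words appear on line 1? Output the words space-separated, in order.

Line 1: ['slow', 'orchestra'] (min_width=14, slack=4)
Line 2: ['early', 'garden', 'new'] (min_width=16, slack=2)
Line 3: ['robot', 'silver'] (min_width=12, slack=6)
Line 4: ['algorithm', 'warm'] (min_width=14, slack=4)
Line 5: ['brown', 'for', 'support'] (min_width=17, slack=1)
Line 6: ['and', 'be', 'keyboard'] (min_width=15, slack=3)
Line 7: ['give'] (min_width=4, slack=14)

Answer: slow orchestra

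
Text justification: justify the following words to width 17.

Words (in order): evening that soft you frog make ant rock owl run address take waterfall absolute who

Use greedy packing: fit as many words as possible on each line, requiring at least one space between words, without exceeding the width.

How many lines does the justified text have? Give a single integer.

Answer: 6

Derivation:
Line 1: ['evening', 'that', 'soft'] (min_width=17, slack=0)
Line 2: ['you', 'frog', 'make', 'ant'] (min_width=17, slack=0)
Line 3: ['rock', 'owl', 'run'] (min_width=12, slack=5)
Line 4: ['address', 'take'] (min_width=12, slack=5)
Line 5: ['waterfall'] (min_width=9, slack=8)
Line 6: ['absolute', 'who'] (min_width=12, slack=5)
Total lines: 6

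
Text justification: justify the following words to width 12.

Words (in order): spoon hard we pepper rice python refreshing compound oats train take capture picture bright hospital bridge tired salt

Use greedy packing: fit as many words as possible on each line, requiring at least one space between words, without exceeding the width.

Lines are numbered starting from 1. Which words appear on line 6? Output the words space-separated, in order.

Line 1: ['spoon', 'hard'] (min_width=10, slack=2)
Line 2: ['we', 'pepper'] (min_width=9, slack=3)
Line 3: ['rice', 'python'] (min_width=11, slack=1)
Line 4: ['refreshing'] (min_width=10, slack=2)
Line 5: ['compound'] (min_width=8, slack=4)
Line 6: ['oats', 'train'] (min_width=10, slack=2)
Line 7: ['take', 'capture'] (min_width=12, slack=0)
Line 8: ['picture'] (min_width=7, slack=5)
Line 9: ['bright'] (min_width=6, slack=6)
Line 10: ['hospital'] (min_width=8, slack=4)
Line 11: ['bridge', 'tired'] (min_width=12, slack=0)
Line 12: ['salt'] (min_width=4, slack=8)

Answer: oats train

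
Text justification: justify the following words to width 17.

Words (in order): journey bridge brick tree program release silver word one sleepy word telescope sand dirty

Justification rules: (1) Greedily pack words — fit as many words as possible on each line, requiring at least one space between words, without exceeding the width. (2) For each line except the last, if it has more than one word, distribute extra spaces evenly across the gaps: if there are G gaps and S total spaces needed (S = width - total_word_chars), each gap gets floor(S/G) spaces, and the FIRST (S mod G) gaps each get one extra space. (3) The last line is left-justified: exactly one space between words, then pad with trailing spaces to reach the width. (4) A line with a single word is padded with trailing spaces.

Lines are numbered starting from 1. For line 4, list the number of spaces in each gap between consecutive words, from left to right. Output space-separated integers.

Answer: 2 2

Derivation:
Line 1: ['journey', 'bridge'] (min_width=14, slack=3)
Line 2: ['brick', 'tree'] (min_width=10, slack=7)
Line 3: ['program', 'release'] (min_width=15, slack=2)
Line 4: ['silver', 'word', 'one'] (min_width=15, slack=2)
Line 5: ['sleepy', 'word'] (min_width=11, slack=6)
Line 6: ['telescope', 'sand'] (min_width=14, slack=3)
Line 7: ['dirty'] (min_width=5, slack=12)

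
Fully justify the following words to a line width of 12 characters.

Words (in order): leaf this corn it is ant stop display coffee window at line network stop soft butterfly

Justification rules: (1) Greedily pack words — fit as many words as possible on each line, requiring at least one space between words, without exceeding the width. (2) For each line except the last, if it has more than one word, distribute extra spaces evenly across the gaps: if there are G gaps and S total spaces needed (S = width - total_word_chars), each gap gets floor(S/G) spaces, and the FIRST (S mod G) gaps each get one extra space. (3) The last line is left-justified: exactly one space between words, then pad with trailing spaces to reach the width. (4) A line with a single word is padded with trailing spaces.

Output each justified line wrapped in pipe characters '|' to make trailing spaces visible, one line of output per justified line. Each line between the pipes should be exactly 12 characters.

Answer: |leaf    this|
|corn  it  is|
|ant     stop|
|display     |
|coffee      |
|window    at|
|line network|
|stop    soft|
|butterfly   |

Derivation:
Line 1: ['leaf', 'this'] (min_width=9, slack=3)
Line 2: ['corn', 'it', 'is'] (min_width=10, slack=2)
Line 3: ['ant', 'stop'] (min_width=8, slack=4)
Line 4: ['display'] (min_width=7, slack=5)
Line 5: ['coffee'] (min_width=6, slack=6)
Line 6: ['window', 'at'] (min_width=9, slack=3)
Line 7: ['line', 'network'] (min_width=12, slack=0)
Line 8: ['stop', 'soft'] (min_width=9, slack=3)
Line 9: ['butterfly'] (min_width=9, slack=3)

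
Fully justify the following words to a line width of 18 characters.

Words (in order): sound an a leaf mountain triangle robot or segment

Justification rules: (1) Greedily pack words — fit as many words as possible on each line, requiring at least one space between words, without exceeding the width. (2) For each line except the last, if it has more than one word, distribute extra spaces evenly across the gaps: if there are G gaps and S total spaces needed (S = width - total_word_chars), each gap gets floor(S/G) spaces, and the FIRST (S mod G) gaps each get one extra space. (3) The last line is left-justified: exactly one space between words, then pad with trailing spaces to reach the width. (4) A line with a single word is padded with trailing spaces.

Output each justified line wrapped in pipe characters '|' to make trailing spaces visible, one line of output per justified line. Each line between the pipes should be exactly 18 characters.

Line 1: ['sound', 'an', 'a', 'leaf'] (min_width=15, slack=3)
Line 2: ['mountain', 'triangle'] (min_width=17, slack=1)
Line 3: ['robot', 'or', 'segment'] (min_width=16, slack=2)

Answer: |sound  an  a  leaf|
|mountain  triangle|
|robot or segment  |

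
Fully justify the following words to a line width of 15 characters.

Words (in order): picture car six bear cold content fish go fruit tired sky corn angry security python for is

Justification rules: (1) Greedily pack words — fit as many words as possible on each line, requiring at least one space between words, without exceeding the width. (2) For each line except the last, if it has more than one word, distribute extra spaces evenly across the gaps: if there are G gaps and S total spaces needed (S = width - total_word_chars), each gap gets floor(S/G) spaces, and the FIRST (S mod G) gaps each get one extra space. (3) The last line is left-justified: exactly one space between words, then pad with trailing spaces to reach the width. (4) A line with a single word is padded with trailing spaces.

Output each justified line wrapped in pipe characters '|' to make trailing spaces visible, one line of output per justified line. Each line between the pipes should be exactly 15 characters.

Answer: |picture car six|
|bear       cold|
|content fish go|
|fruit tired sky|
|corn      angry|
|security python|
|for is         |

Derivation:
Line 1: ['picture', 'car', 'six'] (min_width=15, slack=0)
Line 2: ['bear', 'cold'] (min_width=9, slack=6)
Line 3: ['content', 'fish', 'go'] (min_width=15, slack=0)
Line 4: ['fruit', 'tired', 'sky'] (min_width=15, slack=0)
Line 5: ['corn', 'angry'] (min_width=10, slack=5)
Line 6: ['security', 'python'] (min_width=15, slack=0)
Line 7: ['for', 'is'] (min_width=6, slack=9)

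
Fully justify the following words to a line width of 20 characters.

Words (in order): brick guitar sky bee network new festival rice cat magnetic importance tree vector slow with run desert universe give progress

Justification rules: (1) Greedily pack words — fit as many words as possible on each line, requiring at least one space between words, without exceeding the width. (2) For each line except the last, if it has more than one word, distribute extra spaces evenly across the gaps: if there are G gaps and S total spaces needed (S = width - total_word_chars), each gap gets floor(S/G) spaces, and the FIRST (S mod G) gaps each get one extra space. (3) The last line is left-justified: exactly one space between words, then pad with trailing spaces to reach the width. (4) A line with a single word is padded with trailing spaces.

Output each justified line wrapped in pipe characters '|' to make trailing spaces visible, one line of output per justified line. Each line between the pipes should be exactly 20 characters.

Answer: |brick guitar sky bee|
|network new festival|
|rice   cat  magnetic|
|importance      tree|
|vector slow with run|
|desert universe give|
|progress            |

Derivation:
Line 1: ['brick', 'guitar', 'sky', 'bee'] (min_width=20, slack=0)
Line 2: ['network', 'new', 'festival'] (min_width=20, slack=0)
Line 3: ['rice', 'cat', 'magnetic'] (min_width=17, slack=3)
Line 4: ['importance', 'tree'] (min_width=15, slack=5)
Line 5: ['vector', 'slow', 'with', 'run'] (min_width=20, slack=0)
Line 6: ['desert', 'universe', 'give'] (min_width=20, slack=0)
Line 7: ['progress'] (min_width=8, slack=12)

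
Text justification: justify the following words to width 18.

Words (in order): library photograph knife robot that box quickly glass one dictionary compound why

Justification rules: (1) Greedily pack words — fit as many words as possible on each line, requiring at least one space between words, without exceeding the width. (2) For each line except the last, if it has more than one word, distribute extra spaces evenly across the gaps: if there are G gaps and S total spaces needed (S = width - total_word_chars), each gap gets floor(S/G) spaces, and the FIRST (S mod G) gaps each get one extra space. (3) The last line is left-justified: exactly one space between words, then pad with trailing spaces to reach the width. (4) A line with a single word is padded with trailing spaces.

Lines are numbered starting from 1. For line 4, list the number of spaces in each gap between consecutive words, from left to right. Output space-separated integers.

Answer: 5

Derivation:
Line 1: ['library', 'photograph'] (min_width=18, slack=0)
Line 2: ['knife', 'robot', 'that'] (min_width=16, slack=2)
Line 3: ['box', 'quickly', 'glass'] (min_width=17, slack=1)
Line 4: ['one', 'dictionary'] (min_width=14, slack=4)
Line 5: ['compound', 'why'] (min_width=12, slack=6)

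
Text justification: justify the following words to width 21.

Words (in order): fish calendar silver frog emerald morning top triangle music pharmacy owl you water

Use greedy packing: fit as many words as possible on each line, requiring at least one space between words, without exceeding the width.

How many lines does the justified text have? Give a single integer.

Answer: 5

Derivation:
Line 1: ['fish', 'calendar', 'silver'] (min_width=20, slack=1)
Line 2: ['frog', 'emerald', 'morning'] (min_width=20, slack=1)
Line 3: ['top', 'triangle', 'music'] (min_width=18, slack=3)
Line 4: ['pharmacy', 'owl', 'you'] (min_width=16, slack=5)
Line 5: ['water'] (min_width=5, slack=16)
Total lines: 5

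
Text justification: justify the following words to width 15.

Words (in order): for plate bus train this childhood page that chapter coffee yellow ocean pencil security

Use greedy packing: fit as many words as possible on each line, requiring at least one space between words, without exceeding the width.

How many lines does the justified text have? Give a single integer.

Answer: 7

Derivation:
Line 1: ['for', 'plate', 'bus'] (min_width=13, slack=2)
Line 2: ['train', 'this'] (min_width=10, slack=5)
Line 3: ['childhood', 'page'] (min_width=14, slack=1)
Line 4: ['that', 'chapter'] (min_width=12, slack=3)
Line 5: ['coffee', 'yellow'] (min_width=13, slack=2)
Line 6: ['ocean', 'pencil'] (min_width=12, slack=3)
Line 7: ['security'] (min_width=8, slack=7)
Total lines: 7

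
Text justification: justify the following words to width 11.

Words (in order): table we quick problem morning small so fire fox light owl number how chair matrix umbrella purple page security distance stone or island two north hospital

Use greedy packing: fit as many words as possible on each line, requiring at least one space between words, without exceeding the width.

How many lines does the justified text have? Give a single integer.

Line 1: ['table', 'we'] (min_width=8, slack=3)
Line 2: ['quick'] (min_width=5, slack=6)
Line 3: ['problem'] (min_width=7, slack=4)
Line 4: ['morning'] (min_width=7, slack=4)
Line 5: ['small', 'so'] (min_width=8, slack=3)
Line 6: ['fire', 'fox'] (min_width=8, slack=3)
Line 7: ['light', 'owl'] (min_width=9, slack=2)
Line 8: ['number', 'how'] (min_width=10, slack=1)
Line 9: ['chair'] (min_width=5, slack=6)
Line 10: ['matrix'] (min_width=6, slack=5)
Line 11: ['umbrella'] (min_width=8, slack=3)
Line 12: ['purple', 'page'] (min_width=11, slack=0)
Line 13: ['security'] (min_width=8, slack=3)
Line 14: ['distance'] (min_width=8, slack=3)
Line 15: ['stone', 'or'] (min_width=8, slack=3)
Line 16: ['island', 'two'] (min_width=10, slack=1)
Line 17: ['north'] (min_width=5, slack=6)
Line 18: ['hospital'] (min_width=8, slack=3)
Total lines: 18

Answer: 18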